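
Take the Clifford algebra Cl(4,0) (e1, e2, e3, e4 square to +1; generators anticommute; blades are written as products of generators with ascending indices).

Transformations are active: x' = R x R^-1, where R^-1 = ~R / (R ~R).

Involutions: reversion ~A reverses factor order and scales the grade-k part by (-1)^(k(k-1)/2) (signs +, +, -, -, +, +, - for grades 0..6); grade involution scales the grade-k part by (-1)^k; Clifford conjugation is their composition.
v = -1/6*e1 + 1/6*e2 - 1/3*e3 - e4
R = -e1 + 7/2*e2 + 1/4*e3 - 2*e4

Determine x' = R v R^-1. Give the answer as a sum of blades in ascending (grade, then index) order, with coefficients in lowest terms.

~R = -e1 + 7/2*e2 + 1/4*e3 - 2*e4, and R ~R = 277/16, so R^-1 = ~R / (277/16).
R v = 8/3 + 5/12*e1 e2 + 3/8*e1 e3 + 2/3*e1 e4 - 29/24*e2 e3 - 19/6*e2 e4 - 11/12*e3 e4
Answer: -235/1662*e1 + 505/554*e2 + 341/831*e3 + 319/831*e4


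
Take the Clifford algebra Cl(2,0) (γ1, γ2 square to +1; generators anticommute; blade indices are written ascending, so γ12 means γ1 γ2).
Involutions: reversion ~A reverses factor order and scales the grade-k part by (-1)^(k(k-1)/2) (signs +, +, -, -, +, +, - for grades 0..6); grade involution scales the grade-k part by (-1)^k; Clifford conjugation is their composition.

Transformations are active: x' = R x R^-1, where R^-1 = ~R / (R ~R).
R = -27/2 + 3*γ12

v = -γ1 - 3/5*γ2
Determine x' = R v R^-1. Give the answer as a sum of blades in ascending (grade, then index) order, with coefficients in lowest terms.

~R = -27/2 - 3*γ12, and R ~R = 765/4, so R^-1 = ~R / (765/4).
R v = 117/10*γ1 + 111/10*γ2
Answer: -277/425*γ1 - 411/425*γ2


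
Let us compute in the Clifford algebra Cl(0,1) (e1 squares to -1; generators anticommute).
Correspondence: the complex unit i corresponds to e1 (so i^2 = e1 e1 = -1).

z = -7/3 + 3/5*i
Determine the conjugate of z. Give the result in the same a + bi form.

In blades: z = -7/3 + 3/5*e1.
Conjugation here is Clifford conjugation: the scalar is fixed and the grade-1 and grade-2 blades all flip sign, giving -7/3 - 3/5*e1; translating back:
Answer: -7/3 - 3/5*i


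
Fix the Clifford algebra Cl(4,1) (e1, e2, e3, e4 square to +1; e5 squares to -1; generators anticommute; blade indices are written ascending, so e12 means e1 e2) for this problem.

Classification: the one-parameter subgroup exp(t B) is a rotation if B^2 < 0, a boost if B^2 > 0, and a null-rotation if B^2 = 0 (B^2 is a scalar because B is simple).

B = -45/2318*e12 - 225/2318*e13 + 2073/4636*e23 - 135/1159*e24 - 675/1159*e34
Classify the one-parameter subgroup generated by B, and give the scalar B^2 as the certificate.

B^2 term by term: the squares give (-45/2318)^2*(e12)^2 + (-225/2318)^2*(e13)^2 + (2073/4636)^2*(e23)^2 + (-135/1159)^2*(e24)^2 + (-675/1159)^2*(e34)^2 = 2025/5373124*(-1) + 50625/5373124*(-1) + 4297329/21492496*(-1) + 18225/1343281*(-1) + 455625/1343281*(-1) = -9/16 (each basis 2-blade squares to minus the product of its generators' squares); cross terms between blades sharing an index anticommute and cancel; the commuting (index-disjoint) pairs give grade-4 terms 2*c*c'*(blade product), which cancel blade by blade — e1234: 30375/1343281 - 30375/1343281 = 0 — confirming B is simple. So B^2 = -9/16.
Answer: rotation, certificate B^2 = -9/16. B^2 = -9/16 is basis-independent, so its sign is the whole story.


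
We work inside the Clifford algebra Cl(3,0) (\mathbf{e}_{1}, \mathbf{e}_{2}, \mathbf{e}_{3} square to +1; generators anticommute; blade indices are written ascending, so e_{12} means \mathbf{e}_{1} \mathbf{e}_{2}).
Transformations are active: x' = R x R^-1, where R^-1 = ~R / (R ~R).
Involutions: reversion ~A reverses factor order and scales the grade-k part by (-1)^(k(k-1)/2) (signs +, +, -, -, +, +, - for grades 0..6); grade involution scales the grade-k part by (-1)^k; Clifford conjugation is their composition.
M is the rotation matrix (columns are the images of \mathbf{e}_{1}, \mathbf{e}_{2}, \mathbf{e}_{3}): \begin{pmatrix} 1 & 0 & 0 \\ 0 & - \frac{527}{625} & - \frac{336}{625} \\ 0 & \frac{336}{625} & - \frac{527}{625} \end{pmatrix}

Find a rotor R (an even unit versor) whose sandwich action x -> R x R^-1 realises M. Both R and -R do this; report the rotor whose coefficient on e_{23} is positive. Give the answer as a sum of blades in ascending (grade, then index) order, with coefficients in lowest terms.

Method: write R = a + b12*e_{12} + b13*e_{13} + b23*e_{23} with a^2 + b12^2 + b13^2 + b23^2 = 1 (so R^-1 = ~R). Expanding the columns R e_j ~R gives tr M = 4a^2 - 1 and, from the antisymmetric part, M21 - M12 = -4a*b12, M13 - M31 = 4a*b13, M32 - M23 = -4a*b23.
Here tr M = -\frac{429}{625}, so a^2 = (1 + tr M)/4 = \frac{49}{625} and a = ±\frac{7}{25}. Taking a = \frac{7}{25}: M21 - M12 = 0, M13 - M31 = 0, M32 - M23 = \frac{672}{625}, giving b12 = 0, b13 = 0, b23 = -\frac{24}{25}, i.e. R = \frac{7}{25} - \frac{24}{25} e_{23}.
Its e_{23} coefficient is negative, so report the other preimage -R.
Answer: -\frac{7}{25} + \frac{24}{25} e_{23}. Key observation: the double cover Spin(3) -> SO(3) sends R and -R to the same matrix (trace -\frac{429}{625} here), so the stated sign of the e_{23} coefficient is what selects one sheet.


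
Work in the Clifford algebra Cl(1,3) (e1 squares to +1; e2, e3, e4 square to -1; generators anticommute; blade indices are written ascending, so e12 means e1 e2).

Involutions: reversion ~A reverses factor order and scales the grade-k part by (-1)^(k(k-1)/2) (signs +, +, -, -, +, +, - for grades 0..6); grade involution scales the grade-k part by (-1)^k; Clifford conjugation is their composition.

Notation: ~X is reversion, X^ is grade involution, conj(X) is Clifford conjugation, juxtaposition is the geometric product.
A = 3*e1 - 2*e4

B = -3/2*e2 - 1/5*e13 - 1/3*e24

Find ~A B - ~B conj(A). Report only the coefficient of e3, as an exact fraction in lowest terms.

first term: 2/3*e2 - 3/5*e3 - 9/2*e12 - 3*e24 - e124 + 2/5*e134
second term: -2/3*e2 + 3/5*e3 - 9/2*e12 - 3*e24 - e124 + 2/5*e134
Answer: -6/5


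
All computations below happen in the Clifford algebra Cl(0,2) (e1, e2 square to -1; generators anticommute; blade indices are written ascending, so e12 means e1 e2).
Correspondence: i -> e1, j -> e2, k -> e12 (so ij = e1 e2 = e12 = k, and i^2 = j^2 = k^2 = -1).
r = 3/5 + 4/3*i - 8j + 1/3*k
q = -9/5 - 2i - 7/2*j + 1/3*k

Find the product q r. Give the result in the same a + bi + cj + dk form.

In blades: q = -9/5 - 2*e1 - 7/2*e2 + 1/3*e12, r = 3/5 + 4/3*e1 - 8*e2 + 1/3*e12.
Distribute q over r term by term (generator squares from the signature, products reordered to ascending indices): (-9/5)*r = -27/25 - 12/5*e1 + 72/5*e2 - 3/5*e12; (-2*e1)*r = 8/3 - 6/5*e1 + 2/3*e2 + 16*e12; (-7/2*e2)*r = -28 - 7/6*e1 - 21/10*e2 + 14/3*e12; (1/3*e12)*r = -1/9 + 8/3*e1 + 4/9*e2 + 1/5*e12.
Sum: -5968/225 - 21/10*e1 + 1207/90*e2 + 304/15*e12; translating back through the correspondence:
Answer: -5968/225 - 21/10*i + 1207/90*j + 304/15*k


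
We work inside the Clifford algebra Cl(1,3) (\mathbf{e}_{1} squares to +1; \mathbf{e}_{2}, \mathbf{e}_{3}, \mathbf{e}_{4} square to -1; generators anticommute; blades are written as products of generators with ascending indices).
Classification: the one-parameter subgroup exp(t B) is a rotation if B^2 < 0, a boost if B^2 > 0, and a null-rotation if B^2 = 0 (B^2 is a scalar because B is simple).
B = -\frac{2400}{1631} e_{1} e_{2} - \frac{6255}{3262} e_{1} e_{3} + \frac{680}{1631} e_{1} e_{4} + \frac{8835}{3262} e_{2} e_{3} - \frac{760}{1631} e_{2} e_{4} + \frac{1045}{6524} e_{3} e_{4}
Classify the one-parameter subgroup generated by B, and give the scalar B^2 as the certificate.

B^2 term by term: the squares give (-\frac{2400}{1631})^2*(e_{1} e_{2})^2 + (-\frac{6255}{3262})^2*(e_{1} e_{3})^2 + (\frac{680}{1631})^2*(e_{1} e_{4})^2 + (\frac{8835}{3262})^2*(e_{2} e_{3})^2 + (-\frac{760}{1631})^2*(e_{2} e_{4})^2 + (\frac{1045}{6524})^2*(e_{3} e_{4})^2 = \frac{5760000}{2660161}*(+1) + \frac{39125025}{10640644}*(+1) + \frac{462400}{2660161}*(+1) + \frac{78057225}{10640644}*(-1) + \frac{577600}{2660161}*(-1) + \frac{1092025}{42562576}*(-1) = -\frac{25}{16} (each basis 2-blade squares to minus the product of its generators' squares); cross terms between blades sharing an index anticommute and cancel; the commuting (index-disjoint) pairs give grade-4 terms 2*c*c'*(blade product), which cancel blade by blade — e_{1} e_{2} e_{3} e_{4}: -\frac{1254000}{2660161} - \frac{4753800}{2660161} + \frac{6007800}{2660161} = 0 — confirming B is simple. So B^2 = -\frac{25}{16}.
Answer: rotation, certificate B^2 = -\frac{25}{16}. Check the certificate: B^2 = -\frac{25}{16}, and that sign is decisive whatever form B takes.


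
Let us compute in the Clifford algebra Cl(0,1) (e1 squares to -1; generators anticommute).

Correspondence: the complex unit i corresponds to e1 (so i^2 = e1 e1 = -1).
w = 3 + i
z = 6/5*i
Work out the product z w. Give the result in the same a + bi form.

In blades: z = 6/5*e1, w = 3 + e1.
Distribute z over w term by term (generator squares from the signature, products reordered to ascending indices): (6/5*e1)*w = -6/5 + 18/5*e1.
Sum: -6/5 + 18/5*e1; translating back through the correspondence:
Answer: -6/5 + 18/5*i


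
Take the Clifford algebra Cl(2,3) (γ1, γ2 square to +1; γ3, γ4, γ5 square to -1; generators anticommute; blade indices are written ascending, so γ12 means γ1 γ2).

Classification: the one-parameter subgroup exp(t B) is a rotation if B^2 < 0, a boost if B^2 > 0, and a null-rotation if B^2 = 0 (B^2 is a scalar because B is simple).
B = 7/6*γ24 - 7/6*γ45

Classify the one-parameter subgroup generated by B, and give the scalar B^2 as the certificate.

B^2 term by term: the squares give (7/6)^2*(γ24)^2 + (-7/6)^2*(γ45)^2 = 49/36*(+1) + 49/36*(-1) = 0 (each basis 2-blade squares to minus the product of its generators' squares); cross terms between blades sharing an index anticommute and cancel. So B^2 = 0.
Answer: null-rotation, certificate B^2 = 0. Because 0 is invariant under every versor sandwich, the classification follows from its sign alone.


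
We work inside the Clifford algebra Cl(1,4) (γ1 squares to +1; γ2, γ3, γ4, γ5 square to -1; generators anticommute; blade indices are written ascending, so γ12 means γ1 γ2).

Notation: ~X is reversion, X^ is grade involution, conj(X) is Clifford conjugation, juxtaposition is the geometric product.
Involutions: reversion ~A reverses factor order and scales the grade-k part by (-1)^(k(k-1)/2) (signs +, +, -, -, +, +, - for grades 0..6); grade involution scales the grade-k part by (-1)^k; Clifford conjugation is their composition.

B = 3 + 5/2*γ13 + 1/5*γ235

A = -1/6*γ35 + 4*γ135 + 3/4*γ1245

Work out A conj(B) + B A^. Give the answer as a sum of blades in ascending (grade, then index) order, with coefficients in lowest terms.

first term: 1/30*γ2 - 10*γ5 - 4/5*γ12 + 5/12*γ15 - 1/2*γ35 + 3/20*γ134 + 12*γ135 + 9/4*γ1245 + 15/8*γ2345
second term: 1/30*γ2 - 10*γ5 - 4/5*γ12 + 5/12*γ15 - 1/2*γ35 + 3/20*γ134 - 12*γ135 + 9/4*γ1245 + 15/8*γ2345
Answer: 1/15*γ2 - 20*γ5 - 8/5*γ12 + 5/6*γ15 - γ35 + 3/10*γ134 + 9/2*γ1245 + 15/4*γ2345


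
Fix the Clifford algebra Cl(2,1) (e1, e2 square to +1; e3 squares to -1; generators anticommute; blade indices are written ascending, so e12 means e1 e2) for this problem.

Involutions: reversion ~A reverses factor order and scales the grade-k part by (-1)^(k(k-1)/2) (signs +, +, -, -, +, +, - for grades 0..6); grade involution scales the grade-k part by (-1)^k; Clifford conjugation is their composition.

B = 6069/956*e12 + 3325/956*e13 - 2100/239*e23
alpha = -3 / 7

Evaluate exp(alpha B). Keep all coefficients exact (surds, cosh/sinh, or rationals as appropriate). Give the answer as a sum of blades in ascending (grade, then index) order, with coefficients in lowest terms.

B^2 term by term: the squares give (6069/956)^2*(e12)^2 + (3325/956)^2*(e13)^2 + (-2100/239)^2*(e23)^2 = 36832761/913936*(-1) + 11055625/913936*(+1) + 4410000/57121*(+1) = 49 (each basis 2-blade squares to minus the product of its generators' squares); cross terms between blades sharing an index anticommute and cancel. So B^2 = 49.
B^2 = 49 — the series telescopes hyperbolically here: l = 7, alpha*l = -3, so exp(alpha B) = cosh(-3) + (sinh(-3)/7)*B = cosh(3) + (-sinh(3)/7)*B.
Answer: cosh(3) - 867*sinh(3)/956*e12 - 475*sinh(3)/956*e13 + 300*sinh(3)/239*e23


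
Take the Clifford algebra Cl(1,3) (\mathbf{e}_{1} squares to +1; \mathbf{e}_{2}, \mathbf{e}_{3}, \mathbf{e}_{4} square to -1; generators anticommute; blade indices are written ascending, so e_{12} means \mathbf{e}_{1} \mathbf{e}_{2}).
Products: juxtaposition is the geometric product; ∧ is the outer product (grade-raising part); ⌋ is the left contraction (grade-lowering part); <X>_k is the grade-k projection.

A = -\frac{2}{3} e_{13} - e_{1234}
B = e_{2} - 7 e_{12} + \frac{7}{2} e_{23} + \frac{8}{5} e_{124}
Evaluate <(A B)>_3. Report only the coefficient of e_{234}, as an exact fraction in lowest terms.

step 1: \frac{8}{5} e_{3} - \frac{7}{3} e_{12} + \frac{7}{2} e_{14} + \frac{14}{3} e_{23} + 7 e_{34} + \frac{2}{3} e_{123} + e_{134} - \frac{16}{15} e_{234}
step 2: \frac{2}{3} e_{123} + e_{134} - \frac{16}{15} e_{234}
Answer: -\frac{16}{15}


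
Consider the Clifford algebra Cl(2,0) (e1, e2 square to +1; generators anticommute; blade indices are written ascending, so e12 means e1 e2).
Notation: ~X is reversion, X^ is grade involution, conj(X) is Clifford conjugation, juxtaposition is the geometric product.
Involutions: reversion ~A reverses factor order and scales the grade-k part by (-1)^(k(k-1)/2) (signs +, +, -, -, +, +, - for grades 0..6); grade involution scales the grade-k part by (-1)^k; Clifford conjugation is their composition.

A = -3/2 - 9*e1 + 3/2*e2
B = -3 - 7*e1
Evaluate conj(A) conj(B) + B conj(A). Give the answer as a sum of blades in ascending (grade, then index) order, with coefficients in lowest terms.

first term: 135/2 - 75/2*e1 + 9/2*e2 + 21/2*e12
second term: -117/2 - 33/2*e1 + 9/2*e2 + 21/2*e12
Answer: 9 - 54*e1 + 9*e2 + 21*e12


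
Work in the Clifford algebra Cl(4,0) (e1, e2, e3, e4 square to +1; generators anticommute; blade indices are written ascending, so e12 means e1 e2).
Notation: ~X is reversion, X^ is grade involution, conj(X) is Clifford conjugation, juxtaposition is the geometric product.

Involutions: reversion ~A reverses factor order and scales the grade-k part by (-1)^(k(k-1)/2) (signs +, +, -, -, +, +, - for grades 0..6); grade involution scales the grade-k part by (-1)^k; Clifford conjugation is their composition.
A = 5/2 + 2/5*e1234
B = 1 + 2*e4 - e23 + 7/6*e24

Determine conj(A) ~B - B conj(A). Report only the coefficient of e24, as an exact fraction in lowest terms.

first term: 5/2 + 5*e4 - 7/15*e13 - 2/5*e14 + 5/2*e23 - 35/12*e24 + 4/5*e123 + 2/5*e1234
second term: 5/2 + 5*e4 + 7/15*e13 + 2/5*e14 - 5/2*e23 + 35/12*e24 - 4/5*e123 + 2/5*e1234
Answer: -35/6


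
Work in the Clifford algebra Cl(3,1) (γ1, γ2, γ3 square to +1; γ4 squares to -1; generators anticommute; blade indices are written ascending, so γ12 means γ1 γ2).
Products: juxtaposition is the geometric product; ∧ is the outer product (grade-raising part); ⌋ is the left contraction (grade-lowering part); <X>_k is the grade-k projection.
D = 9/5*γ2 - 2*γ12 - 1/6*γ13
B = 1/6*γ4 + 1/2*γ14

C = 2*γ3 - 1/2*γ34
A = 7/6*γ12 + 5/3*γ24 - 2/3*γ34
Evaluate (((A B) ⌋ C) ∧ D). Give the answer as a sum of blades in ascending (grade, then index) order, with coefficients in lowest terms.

step 1: -5/18*γ2 + 1/9*γ3 - 5/6*γ12 + 1/3*γ13 - 7/12*γ24 + 7/36*γ124
step 2: 2/9 - 1/18*γ4
step 3: 2/5*γ2 - 4/9*γ12 - 1/27*γ13 + 1/10*γ24 + 1/9*γ124 + 1/108*γ134
Answer: 2/5*γ2 - 4/9*γ12 - 1/27*γ13 + 1/10*γ24 + 1/9*γ124 + 1/108*γ134


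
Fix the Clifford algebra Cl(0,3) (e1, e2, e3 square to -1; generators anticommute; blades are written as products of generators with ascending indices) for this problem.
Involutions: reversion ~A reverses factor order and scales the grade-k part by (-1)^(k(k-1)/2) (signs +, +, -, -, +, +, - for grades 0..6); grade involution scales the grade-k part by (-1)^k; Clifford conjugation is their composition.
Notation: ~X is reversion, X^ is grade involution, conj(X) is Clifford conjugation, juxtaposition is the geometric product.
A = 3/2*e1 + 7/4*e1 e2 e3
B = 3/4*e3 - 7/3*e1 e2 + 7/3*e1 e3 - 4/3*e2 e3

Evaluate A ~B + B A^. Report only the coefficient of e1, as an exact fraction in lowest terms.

first term: -7/3*e1 - 91/12*e2 - 7/12*e3 - 21/16*e1 e2 + 9/8*e1 e3 + 2*e1 e2 e3
second term: -7/3*e1 - 7/12*e2 - 91/12*e3 + 21/16*e1 e2 + 9/8*e1 e3 + 2*e1 e2 e3
Answer: -14/3


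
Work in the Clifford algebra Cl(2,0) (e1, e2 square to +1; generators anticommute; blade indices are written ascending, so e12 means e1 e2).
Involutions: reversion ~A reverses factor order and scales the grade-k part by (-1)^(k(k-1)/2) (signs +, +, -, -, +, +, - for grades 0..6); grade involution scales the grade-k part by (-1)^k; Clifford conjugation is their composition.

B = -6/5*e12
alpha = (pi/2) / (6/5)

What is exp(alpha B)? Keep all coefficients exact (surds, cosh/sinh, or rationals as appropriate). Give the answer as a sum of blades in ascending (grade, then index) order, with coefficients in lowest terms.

B^2 = (-6/5)^2*(e12)^2 = 36/25*(-1) = -36/25 (a basis 2-blade squares to minus the product of its generators' squares).
B^2 = -36/25 — the series telescopes trigonometrically here: l = 6/5, alpha*l = pi/2, so exp(alpha B) = cos(pi/2) + (sin(pi/2)/(6/5))*B = 0 + (5/6)*B.
Answer: -e12


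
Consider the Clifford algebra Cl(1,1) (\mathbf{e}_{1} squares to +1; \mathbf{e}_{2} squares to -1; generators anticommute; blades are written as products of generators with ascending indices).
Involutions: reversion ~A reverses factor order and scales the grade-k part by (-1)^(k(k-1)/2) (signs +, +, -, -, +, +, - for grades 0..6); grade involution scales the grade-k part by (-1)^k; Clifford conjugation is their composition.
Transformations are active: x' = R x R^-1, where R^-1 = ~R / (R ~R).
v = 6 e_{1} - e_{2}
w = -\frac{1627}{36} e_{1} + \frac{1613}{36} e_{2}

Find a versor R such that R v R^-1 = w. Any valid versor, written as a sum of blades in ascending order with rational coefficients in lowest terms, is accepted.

Key observation: q(v) = q(w) = 35 (sandwiches preserve the norm), so R = v + w = -\frac{1411}{36} e_{1} + \frac{1577}{36} e_{2} works whenever it is invertible — the component of v along it is kept and (v - w)/2 reverses, sending v to w.
Answer: -\frac{1411}{36} e_{1} + \frac{1577}{36} e_{2}


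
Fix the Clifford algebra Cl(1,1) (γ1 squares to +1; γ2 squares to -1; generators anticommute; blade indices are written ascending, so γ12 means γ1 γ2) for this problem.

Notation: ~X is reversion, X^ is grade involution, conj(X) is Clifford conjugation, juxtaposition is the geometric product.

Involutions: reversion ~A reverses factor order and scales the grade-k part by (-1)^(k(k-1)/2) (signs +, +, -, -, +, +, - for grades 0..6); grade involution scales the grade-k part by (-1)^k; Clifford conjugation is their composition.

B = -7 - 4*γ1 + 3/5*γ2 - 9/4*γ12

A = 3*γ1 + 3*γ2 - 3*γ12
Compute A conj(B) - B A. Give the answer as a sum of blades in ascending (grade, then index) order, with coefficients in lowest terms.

first term: 141/20 - 321/20*γ1 - 9/4*γ2 + 36/5*γ12
second term: -141/20 - 321/20*γ1 - 9/4*γ2 + 36/5*γ12
Answer: 141/10


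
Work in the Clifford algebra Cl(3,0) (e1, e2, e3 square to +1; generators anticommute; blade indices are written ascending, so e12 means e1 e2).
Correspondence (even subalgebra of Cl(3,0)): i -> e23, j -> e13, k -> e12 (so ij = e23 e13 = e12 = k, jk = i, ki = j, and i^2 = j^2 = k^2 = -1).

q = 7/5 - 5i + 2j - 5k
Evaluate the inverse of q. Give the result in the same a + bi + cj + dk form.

In blades: q = 7/5 - 5*e12 + 2*e13 - 5*e23.
With qbar = 7/5 + 5*e12 - 2*e13 + 5*e23 (scalar fixed, mapped units negated), q qbar = 1399/25 (the sum of squared coefficients), so q^-1 = qbar / (1399/25) = 35/1399 + 125/1399*e12 - 50/1399*e13 + 125/1399*e23; translating back:
Answer: 35/1399 + 125/1399*i - 50/1399*j + 125/1399*k


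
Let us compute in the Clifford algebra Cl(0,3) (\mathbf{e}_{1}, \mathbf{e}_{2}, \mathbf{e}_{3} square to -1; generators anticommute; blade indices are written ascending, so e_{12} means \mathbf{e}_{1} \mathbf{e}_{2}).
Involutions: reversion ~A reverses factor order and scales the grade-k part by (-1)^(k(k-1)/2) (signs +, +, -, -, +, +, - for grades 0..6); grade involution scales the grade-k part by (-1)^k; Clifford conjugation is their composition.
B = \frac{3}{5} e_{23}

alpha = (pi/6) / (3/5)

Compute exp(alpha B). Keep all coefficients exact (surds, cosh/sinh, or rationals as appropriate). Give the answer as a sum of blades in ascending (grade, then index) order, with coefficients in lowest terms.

B^2 = (\frac{3}{5})^2*(e_{23})^2 = \frac{9}{25}*(-1) = -\frac{9}{25} (a basis 2-blade squares to minus the product of its generators' squares).
B^2 = -\frac{9}{25} — the series telescopes trigonometrically here: l = \frac{3}{5}, alpha*l = \frac{\pi}{6}, so exp(alpha B) = cos(\frac{\pi}{6}) + (sin(\frac{\pi}{6})/(\frac{3}{5}))*B = \frac{\sqrt{3}}{2} + (\frac{5}{6})*B.
Answer: \frac{\sqrt{3}}{2} + \frac{1}{2} e_{23}


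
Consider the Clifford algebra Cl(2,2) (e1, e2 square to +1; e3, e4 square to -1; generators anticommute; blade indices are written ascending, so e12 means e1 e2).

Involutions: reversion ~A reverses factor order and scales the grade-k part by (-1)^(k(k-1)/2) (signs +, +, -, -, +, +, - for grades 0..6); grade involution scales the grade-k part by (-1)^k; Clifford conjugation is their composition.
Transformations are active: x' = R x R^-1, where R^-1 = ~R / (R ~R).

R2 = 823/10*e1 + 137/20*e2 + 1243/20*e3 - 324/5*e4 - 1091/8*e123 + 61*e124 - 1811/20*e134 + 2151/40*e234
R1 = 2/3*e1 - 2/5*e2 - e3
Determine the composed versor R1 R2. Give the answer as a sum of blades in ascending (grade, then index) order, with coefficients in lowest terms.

Distribute over the terms of R1 (each basis-blade product reordered to ascending indices, repeated generators contracted through their squares):
(2/3*e1) R2 = 823/15 + 137/30*e12 + 1243/30*e13 - 216/5*e14 - 1091/12*e23 + 122/3*e24 - 1811/30*e34 + 717/20*e1234
(-2/5*e2) R2 = -137/50 + 823/25*e12 - 1091/20*e13 + 122/5*e14 - 1243/50*e23 + 648/25*e24 - 2151/100*e34 - 1811/50*e1234
(-e3) R2 = 1243/20 - 1091/8*e12 + 823/10*e13 + 1811/20*e14 + 137/20*e23 - 2151/40*e24 + 324/5*e34 - 61*e1234
Summing the partial products and collecting blades:
Answer: 34283/300 - 59333/600*e12 + 4151/60*e13 + 287/4*e14 - 16339/150*e23 + 7687/600*e24 - 5123/300*e34 - 6137/100*e1234


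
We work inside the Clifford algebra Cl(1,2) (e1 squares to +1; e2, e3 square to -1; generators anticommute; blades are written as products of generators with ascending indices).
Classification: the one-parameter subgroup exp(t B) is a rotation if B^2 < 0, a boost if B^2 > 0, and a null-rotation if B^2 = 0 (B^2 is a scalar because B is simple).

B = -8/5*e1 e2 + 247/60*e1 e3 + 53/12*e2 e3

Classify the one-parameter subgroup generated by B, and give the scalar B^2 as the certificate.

B^2 term by term: the squares give (-8/5)^2*(e1 e2)^2 + (247/60)^2*(e1 e3)^2 + (53/12)^2*(e2 e3)^2 = 64/25*(+1) + 61009/3600*(+1) + 2809/144*(-1) = 0 (each basis 2-blade squares to minus the product of its generators' squares); cross terms between blades sharing an index anticommute and cancel. So B^2 = 0.
Answer: null-rotation, certificate B^2 = 0. Note: conjugating B changes its blade decomposition but never the scalar B^2 = 0, whose sign settles the classification.


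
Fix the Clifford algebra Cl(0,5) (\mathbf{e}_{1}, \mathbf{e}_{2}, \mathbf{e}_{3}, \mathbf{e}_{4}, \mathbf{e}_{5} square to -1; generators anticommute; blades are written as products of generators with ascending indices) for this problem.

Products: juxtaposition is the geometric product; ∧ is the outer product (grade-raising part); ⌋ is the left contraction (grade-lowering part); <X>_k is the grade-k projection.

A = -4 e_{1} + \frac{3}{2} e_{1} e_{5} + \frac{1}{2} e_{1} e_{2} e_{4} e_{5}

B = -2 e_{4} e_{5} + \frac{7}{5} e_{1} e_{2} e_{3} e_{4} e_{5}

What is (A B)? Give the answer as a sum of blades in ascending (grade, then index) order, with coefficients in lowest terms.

step 1: \frac{7}{10} e_{3} + e_{1} e_{2} - 3 e_{1} e_{4} + 8 e_{1} e_{4} e_{5} + \frac{21}{10} e_{2} e_{3} e_{4} + \frac{28}{5} e_{2} e_{3} e_{4} e_{5}
Answer: \frac{7}{10} e_{3} + e_{1} e_{2} - 3 e_{1} e_{4} + 8 e_{1} e_{4} e_{5} + \frac{21}{10} e_{2} e_{3} e_{4} + \frac{28}{5} e_{2} e_{3} e_{4} e_{5}


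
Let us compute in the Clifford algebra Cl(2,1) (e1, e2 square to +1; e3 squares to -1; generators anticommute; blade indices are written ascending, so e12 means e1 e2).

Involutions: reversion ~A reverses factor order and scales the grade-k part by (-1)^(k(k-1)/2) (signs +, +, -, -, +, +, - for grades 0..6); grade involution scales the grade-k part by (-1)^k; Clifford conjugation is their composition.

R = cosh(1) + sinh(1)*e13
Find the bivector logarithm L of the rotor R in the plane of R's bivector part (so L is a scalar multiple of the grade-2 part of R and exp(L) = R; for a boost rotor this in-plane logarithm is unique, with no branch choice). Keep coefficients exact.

The scalar part of R is cosh(1), which determines |rapidity| via cosh; the sign lives in the bivector part, and pairing them (bivector part over sinh of the rapidity = the plane) gives the unique in-plane L = rapidity * plane.
Concretely: cosh(rapidity) = cosh(1) gives rapidity = ±1, and since rapidity/sinh(rapidity) is even the sign is immaterial: L = (rapidity/sinh(rapidity)) * <R>_2 = (1/sinh(1)) * <R>_2.
Answer: e13


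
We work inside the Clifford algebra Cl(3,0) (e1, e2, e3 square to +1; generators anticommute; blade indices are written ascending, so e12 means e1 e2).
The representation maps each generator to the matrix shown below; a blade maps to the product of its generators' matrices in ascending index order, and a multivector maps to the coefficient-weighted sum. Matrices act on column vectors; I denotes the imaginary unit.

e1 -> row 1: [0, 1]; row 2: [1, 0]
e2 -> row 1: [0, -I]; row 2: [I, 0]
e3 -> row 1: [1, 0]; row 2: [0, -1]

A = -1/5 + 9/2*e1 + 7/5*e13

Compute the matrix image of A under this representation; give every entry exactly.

Bivector images (products of the table entries): rho(e13) = rho(e1)rho(e3) = row 1: [0, -1]; row 2: [1, 0].
M = (-1/5)*1 + (9/2)*rho(e1) + (7/5)*rho(e13), summed entrywise (1 is the identity matrix):
Answer: row 1: [-1/5, 31/10]; row 2: [59/10, -1/5]


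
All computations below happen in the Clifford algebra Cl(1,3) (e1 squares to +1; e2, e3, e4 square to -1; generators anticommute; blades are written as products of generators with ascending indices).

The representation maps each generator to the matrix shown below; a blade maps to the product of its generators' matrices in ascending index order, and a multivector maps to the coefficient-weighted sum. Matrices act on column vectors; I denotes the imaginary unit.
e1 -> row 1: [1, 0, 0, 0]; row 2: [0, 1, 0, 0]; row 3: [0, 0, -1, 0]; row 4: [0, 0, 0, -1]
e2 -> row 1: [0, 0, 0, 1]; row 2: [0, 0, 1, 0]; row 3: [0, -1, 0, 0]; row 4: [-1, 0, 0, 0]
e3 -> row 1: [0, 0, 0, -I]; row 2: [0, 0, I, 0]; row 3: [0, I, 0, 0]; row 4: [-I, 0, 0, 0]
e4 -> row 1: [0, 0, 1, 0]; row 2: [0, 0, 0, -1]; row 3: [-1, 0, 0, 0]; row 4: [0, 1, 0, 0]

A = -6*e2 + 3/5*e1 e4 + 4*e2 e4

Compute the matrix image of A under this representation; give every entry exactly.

Bivector images (products of the table entries): rho(e1 e4) = rho(e1)rho(e4) = row 1: [0, 0, 1, 0]; row 2: [0, 0, 0, -1]; row 3: [1, 0, 0, 0]; row 4: [0, -1, 0, 0]; rho(e2 e4) = rho(e2)rho(e4) = row 1: [0, 1, 0, 0]; row 2: [-1, 0, 0, 0]; row 3: [0, 0, 0, 1]; row 4: [0, 0, -1, 0].
M = (-6)*rho(e2) + (3/5)*rho(e1 e4) + (4)*rho(e2 e4), summed entrywise:
Answer: row 1: [0, 4, 3/5, -6]; row 2: [-4, 0, -6, -3/5]; row 3: [3/5, 6, 0, 4]; row 4: [6, -3/5, -4, 0]


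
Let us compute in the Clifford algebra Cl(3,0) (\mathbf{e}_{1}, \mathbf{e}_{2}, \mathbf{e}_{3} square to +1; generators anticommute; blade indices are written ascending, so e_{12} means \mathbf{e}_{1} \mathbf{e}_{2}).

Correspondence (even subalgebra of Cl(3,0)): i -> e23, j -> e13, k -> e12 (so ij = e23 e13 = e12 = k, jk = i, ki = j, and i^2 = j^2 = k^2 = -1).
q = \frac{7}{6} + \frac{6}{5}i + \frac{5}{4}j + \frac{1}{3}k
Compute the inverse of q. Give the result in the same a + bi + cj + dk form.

In blades: q = \frac{7}{6} + \frac{1}{3} e_{12} + \frac{5}{4} e_{13} + \frac{6}{5} e_{23}.
With qbar = \frac{7}{6} - \frac{1}{3} e_{12} - \frac{5}{4} e_{13} - \frac{6}{5} e_{23} (scalar fixed, mapped units negated), q qbar = \frac{16109}{3600} (the sum of squared coefficients), so q^-1 = qbar / (\frac{16109}{3600}) = \frac{4200}{16109} - \frac{1200}{16109} e_{12} - \frac{4500}{16109} e_{13} - \frac{4320}{16109} e_{23}; translating back:
Answer: \frac{4200}{16109} - \frac{4320}{16109}i - \frac{4500}{16109}j - \frac{1200}{16109}k


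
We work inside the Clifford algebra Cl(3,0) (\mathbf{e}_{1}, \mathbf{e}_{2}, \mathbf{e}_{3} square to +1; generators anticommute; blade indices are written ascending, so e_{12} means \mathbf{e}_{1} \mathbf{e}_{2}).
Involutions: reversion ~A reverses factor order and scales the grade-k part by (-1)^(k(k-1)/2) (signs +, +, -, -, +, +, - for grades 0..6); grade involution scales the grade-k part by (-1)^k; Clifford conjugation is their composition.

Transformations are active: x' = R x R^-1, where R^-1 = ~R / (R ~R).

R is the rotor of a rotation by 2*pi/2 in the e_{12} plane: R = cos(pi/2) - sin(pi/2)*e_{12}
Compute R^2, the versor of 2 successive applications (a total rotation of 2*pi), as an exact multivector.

Half-angle bookkeeping: 2 applications in e_{12} add up to rotor phase 2*pi/2 = \pi, so R^2 = cos(\pi) - sin(\pi)*e_{12}.
cos(\pi) = -1 and sin(\pi) = 0, so R^2 = -1. The total rotation 2*pi is 1 full turn, so every vector returns to itself, yet the rotor is -1, on the OTHER sheet of the double cover (an odd number of 2*pi turns).
Answer: -1


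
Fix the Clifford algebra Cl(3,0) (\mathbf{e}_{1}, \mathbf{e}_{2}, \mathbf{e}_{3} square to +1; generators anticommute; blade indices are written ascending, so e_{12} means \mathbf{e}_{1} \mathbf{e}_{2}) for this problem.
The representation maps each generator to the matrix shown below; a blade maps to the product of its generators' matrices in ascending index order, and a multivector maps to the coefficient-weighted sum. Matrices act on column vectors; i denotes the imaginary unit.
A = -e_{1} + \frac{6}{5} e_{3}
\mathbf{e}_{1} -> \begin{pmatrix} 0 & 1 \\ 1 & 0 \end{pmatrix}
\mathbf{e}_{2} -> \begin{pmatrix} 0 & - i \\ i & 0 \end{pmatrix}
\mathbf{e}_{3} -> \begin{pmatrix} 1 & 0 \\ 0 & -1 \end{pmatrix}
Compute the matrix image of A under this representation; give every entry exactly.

M = (-1)*rho(e_{1}) + (\frac{6}{5})*rho(e_{3}), summed entrywise:
Answer: \begin{pmatrix} \frac{6}{5} & -1 \\ -1 & - \frac{6}{5} \end{pmatrix}


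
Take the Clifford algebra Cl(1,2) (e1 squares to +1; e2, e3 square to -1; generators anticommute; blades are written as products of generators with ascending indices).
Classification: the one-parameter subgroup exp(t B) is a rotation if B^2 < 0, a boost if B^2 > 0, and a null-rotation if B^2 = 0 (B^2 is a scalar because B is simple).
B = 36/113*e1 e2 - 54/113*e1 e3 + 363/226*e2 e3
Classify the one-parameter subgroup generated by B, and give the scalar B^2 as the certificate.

B^2 term by term: the squares give (36/113)^2*(e1 e2)^2 + (-54/113)^2*(e1 e3)^2 + (363/226)^2*(e2 e3)^2 = 1296/12769*(+1) + 2916/12769*(+1) + 131769/51076*(-1) = -9/4 (each basis 2-blade squares to minus the product of its generators' squares); cross terms between blades sharing an index anticommute and cancel. So B^2 = -9/4.
Answer: rotation, certificate B^2 = -9/4. Because -9/4 is invariant under every versor sandwich, the classification follows from its sign alone.


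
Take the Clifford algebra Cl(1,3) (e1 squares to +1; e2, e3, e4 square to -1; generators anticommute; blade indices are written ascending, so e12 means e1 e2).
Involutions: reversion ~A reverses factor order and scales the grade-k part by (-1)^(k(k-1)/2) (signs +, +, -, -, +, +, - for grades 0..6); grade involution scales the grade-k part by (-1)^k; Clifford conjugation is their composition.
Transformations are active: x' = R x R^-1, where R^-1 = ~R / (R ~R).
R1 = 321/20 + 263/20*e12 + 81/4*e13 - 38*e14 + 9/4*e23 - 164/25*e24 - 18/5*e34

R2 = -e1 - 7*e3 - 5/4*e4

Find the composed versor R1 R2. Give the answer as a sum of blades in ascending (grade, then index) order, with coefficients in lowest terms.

Distribute over the terms of R2 (each basis-blade product reordered to ascending indices, repeated generators contracted through their squares):
R1 (-e1) = -321/20*e1 + 263/20*e2 + 81/4*e3 - 38*e4 - 9/4*e123 + 164/25*e124 + 18/5*e134
R1 (-7*e3) = 567/4*e1 + 63/4*e2 - 2247/20*e3 + 126/5*e4 - 1841/20*e123 - 266*e134 - 1148/25*e234
R1 (-5/4*e4) = -95/2*e1 - 41/5*e2 - 9/2*e3 - 321/16*e4 - 263/16*e124 - 405/16*e134 - 45/16*e234
Summing the partial products and collecting blades:
Answer: 391/5*e1 + 207/10*e2 - 483/5*e3 - 2629/80*e4 - 943/10*e123 - 3951/400*e124 - 23017/80*e134 - 19493/400*e234


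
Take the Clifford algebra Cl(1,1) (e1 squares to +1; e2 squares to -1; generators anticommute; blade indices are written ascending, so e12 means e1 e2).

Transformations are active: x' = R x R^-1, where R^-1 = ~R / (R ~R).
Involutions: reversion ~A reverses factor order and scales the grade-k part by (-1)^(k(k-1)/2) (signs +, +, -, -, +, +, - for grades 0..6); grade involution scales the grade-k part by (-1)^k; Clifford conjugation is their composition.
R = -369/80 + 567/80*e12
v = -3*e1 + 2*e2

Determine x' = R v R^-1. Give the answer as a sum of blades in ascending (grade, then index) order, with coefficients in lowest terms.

~R = -369/80 - 567/80*e12, and R ~R = -11583/400, so R^-1 = ~R / (-11583/400).
R v = -27/80*e1 + 963/80*e2
Answer: 3309/1144*e1 + 2099/1144*e2


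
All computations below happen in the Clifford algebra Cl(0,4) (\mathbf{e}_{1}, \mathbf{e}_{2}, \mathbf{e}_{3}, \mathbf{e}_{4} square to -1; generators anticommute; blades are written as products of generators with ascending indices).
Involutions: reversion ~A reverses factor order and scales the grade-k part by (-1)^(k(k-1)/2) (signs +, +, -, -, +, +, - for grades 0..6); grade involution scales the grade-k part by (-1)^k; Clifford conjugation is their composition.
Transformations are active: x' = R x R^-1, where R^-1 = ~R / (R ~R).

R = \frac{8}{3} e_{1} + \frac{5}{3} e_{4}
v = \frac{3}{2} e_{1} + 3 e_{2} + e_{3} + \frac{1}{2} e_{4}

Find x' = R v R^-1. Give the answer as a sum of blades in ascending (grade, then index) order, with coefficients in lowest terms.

~R = \frac{8}{3} e_{1} + \frac{5}{3} e_{4}, and R ~R = -\frac{89}{9}, so R^-1 = ~R / (-\frac{89}{9}).
R v = -\frac{29}{6} + 8 e_{1} e_{2} + \frac{8}{3} e_{1} e_{3} - \frac{7}{6} e_{1} e_{4} - 5 e_{2} e_{4} - \frac{5}{3} e_{3} e_{4}
Answer: \frac{197}{178} e_{1} - 3 e_{2} - e_{3} + \frac{201}{178} e_{4}


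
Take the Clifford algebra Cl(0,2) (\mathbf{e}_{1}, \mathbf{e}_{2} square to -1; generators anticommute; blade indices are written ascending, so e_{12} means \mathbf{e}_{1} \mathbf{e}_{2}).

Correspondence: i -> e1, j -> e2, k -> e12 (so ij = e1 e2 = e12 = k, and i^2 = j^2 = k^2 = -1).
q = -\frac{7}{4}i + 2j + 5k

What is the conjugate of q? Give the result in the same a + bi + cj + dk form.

In blades: q = -\frac{7}{4} e_{1} + 2 e_{2} + 5 e_{12}.
Conjugation here is Clifford conjugation: the scalar is fixed and the grade-1 and grade-2 blades all flip sign, giving \frac{7}{4} e_{1} - 2 e_{2} - 5 e_{12}; translating back:
Answer: \frac{7}{4}i - 2j - 5k


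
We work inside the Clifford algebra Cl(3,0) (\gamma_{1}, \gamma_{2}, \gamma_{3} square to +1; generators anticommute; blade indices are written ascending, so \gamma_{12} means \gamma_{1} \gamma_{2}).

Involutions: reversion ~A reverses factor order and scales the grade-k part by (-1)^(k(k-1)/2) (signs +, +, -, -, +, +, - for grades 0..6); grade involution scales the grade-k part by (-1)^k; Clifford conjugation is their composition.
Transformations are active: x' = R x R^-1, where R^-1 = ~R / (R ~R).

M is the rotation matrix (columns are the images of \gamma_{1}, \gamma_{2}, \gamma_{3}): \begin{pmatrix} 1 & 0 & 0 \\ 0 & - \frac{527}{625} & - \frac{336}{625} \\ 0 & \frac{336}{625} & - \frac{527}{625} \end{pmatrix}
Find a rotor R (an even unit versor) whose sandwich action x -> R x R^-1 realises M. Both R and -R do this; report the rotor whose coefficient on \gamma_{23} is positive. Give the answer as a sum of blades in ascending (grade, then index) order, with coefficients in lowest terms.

Method: write R = a + b12*\gamma_{12} + b13*\gamma_{13} + b23*\gamma_{23} with a^2 + b12^2 + b13^2 + b23^2 = 1 (so R^-1 = ~R). Expanding the columns R e_j ~R gives tr M = 4a^2 - 1 and, from the antisymmetric part, M21 - M12 = -4a*b12, M13 - M31 = 4a*b13, M32 - M23 = -4a*b23.
Here tr M = -\frac{429}{625}, so a^2 = (1 + tr M)/4 = \frac{49}{625} and a = ±\frac{7}{25}. Taking a = \frac{7}{25}: M21 - M12 = 0, M13 - M31 = 0, M32 - M23 = \frac{672}{625}, giving b12 = 0, b13 = 0, b23 = -\frac{24}{25}, i.e. R = \frac{7}{25} - \frac{24}{25} \gamma_{23}.
Its \gamma_{23} coefficient is negative, so report the other preimage -R.
Answer: -\frac{7}{25} + \frac{24}{25} \gamma_{23}. Uniqueness: Spin(3) -> SO(3) maps R and -R to the same rotation of trace -\frac{429}{625}; fixing the sign of the \gamma_{23} coefficient removes the ambiguity.


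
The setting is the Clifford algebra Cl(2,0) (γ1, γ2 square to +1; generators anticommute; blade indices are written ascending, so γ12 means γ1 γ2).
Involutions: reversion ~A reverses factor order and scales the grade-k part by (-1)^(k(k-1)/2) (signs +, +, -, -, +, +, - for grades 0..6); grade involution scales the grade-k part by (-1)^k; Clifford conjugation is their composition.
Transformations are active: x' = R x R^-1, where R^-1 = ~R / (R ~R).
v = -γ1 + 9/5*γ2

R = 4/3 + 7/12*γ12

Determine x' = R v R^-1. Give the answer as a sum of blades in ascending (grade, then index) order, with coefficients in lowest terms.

~R = 4/3 - 7/12*γ12, and R ~R = 305/144, so R^-1 = ~R / (305/144).
R v = -17/60*γ1 + 179/60*γ2
Answer: 981/1525*γ1 + 2983/1525*γ2


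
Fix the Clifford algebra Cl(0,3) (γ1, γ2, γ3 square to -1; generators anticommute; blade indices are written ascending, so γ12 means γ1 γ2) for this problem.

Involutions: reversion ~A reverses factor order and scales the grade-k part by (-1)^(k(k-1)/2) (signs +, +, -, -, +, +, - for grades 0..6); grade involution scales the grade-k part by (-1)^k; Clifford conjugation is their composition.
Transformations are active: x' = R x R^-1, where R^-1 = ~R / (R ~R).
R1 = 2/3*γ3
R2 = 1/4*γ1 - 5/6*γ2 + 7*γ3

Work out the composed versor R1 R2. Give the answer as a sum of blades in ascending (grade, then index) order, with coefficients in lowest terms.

Distribute over the terms of R1 (each basis-blade product reordered to ascending indices, repeated generators contracted through their squares):
(2/3*γ3) R2 = -14/3 - 1/6*γ13 + 5/9*γ23
Answer: -14/3 - 1/6*γ13 + 5/9*γ23


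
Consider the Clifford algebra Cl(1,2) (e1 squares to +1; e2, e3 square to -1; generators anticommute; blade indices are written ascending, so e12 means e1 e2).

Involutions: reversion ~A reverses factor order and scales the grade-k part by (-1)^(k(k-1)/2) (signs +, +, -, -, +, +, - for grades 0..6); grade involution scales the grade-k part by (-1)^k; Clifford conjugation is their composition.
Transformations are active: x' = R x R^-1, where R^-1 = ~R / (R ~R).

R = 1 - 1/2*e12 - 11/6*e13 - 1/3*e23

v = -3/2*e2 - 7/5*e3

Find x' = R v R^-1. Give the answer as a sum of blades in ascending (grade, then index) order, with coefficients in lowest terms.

~R = 1 + 1/2*e12 + 11/6*e13 + 1/3*e23, and R ~R = -5/2, so R^-1 = ~R / (-5/2).
R v = -199/60*e1 - 59/30*e2 - 9/10*e3 - 41/20*e123
Answer: 158/75*e1 + 1/15*e2 + 147/50*e3


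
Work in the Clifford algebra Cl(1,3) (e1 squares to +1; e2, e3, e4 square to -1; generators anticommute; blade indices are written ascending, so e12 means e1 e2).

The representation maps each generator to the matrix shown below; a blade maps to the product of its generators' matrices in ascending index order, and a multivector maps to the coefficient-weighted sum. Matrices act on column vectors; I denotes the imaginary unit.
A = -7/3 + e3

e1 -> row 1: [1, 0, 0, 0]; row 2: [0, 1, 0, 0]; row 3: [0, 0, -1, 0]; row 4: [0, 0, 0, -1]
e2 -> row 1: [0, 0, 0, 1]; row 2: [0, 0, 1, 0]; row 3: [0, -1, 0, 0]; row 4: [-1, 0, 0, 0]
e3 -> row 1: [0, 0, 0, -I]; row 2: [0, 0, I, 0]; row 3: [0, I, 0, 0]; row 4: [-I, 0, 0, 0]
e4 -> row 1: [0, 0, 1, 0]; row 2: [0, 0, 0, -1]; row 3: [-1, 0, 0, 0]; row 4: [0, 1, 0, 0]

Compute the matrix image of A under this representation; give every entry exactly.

M = (-7/3)*1 + (1)*rho(e3), summed entrywise (1 is the identity matrix):
Answer: row 1: [-7/3, 0, 0, -I]; row 2: [0, -7/3, I, 0]; row 3: [0, I, -7/3, 0]; row 4: [-I, 0, 0, -7/3]
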